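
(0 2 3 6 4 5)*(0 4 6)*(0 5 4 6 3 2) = (3 5 6)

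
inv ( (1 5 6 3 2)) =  (1 2 3 6 5)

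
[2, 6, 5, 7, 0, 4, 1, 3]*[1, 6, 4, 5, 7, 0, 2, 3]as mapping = [0→4, 1→2, 2→0, 3→3, 4→1, 5→7, 6→6, 7→5]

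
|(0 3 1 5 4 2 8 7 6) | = 9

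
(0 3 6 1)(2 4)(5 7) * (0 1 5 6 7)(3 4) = (0 4 2 3 7 6 5)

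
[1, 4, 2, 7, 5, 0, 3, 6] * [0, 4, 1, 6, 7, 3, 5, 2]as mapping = [0→4, 1→7, 2→1, 3→2, 4→3, 5→0, 6→6, 7→5]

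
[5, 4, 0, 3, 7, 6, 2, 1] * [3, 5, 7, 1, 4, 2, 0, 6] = [2, 4, 3, 1, 6, 0, 7, 5]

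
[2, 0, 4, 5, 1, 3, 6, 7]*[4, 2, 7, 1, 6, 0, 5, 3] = [7, 4, 6, 0, 2, 1, 5, 3]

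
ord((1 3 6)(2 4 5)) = 3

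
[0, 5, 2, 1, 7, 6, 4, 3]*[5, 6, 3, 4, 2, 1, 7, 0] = [5, 1, 3, 6, 0, 7, 2, 4]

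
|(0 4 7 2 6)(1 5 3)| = 15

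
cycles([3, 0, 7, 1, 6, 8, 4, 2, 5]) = (0 3 1)(2 7)(4 6)(5 8)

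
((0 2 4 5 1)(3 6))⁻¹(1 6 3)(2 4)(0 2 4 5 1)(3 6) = (0 3 6)(4 5)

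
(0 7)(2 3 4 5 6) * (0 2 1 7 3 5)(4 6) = (0 3 6 1 7 2 5 4)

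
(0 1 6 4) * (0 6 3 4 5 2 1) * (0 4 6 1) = (0 4 1 3 6 5 2)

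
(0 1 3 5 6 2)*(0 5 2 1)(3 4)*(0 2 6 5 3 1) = (0 2 3 6)(1 4)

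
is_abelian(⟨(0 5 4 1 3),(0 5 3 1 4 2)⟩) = no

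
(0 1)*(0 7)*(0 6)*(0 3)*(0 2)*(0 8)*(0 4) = (0 1 7 6 3 2 8 4)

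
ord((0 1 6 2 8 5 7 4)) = 8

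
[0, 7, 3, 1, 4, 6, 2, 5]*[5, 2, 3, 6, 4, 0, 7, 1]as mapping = [0→5, 1→1, 2→6, 3→2, 4→4, 5→7, 6→3, 7→0]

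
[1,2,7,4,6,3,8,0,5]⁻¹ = [7,0,1,5,3,8,4,2,6]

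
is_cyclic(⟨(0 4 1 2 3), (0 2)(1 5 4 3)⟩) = no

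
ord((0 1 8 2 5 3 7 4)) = 8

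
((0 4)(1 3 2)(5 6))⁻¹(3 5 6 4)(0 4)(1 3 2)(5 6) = (0 2 6 5)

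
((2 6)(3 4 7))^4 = (3 4 7)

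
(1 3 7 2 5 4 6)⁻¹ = (1 6 4 5 2 7 3)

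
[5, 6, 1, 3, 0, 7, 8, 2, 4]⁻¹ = [4, 2, 7, 3, 8, 0, 1, 5, 6]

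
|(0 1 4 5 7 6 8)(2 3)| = 14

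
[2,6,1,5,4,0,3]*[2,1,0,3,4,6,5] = [0,5,1,6,4,2,3]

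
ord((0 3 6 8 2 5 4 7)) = 8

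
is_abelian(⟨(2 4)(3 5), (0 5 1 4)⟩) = no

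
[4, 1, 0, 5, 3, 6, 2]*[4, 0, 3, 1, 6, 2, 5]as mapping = [0→6, 1→0, 2→4, 3→2, 4→1, 5→5, 6→3]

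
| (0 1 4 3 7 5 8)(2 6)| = 14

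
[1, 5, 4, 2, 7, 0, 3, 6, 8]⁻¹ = [5, 0, 3, 6, 2, 1, 7, 4, 8]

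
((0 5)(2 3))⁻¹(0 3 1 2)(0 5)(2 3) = (1 3 5 2)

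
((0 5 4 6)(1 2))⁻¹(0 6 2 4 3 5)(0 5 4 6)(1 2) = (0 1 6 3 4 5)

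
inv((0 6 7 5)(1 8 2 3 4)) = (0 5 7 6)(1 4 3 2 8)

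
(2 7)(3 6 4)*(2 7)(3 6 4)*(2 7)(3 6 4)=(2 7)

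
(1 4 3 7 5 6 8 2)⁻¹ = (1 2 8 6 5 7 3 4)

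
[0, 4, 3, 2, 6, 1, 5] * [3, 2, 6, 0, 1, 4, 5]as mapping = [0→3, 1→1, 2→0, 3→6, 4→5, 5→2, 6→4]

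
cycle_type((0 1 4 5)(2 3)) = 2.4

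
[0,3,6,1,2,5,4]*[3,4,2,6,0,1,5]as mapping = [0→3,1→6,2→5,3→4,4→2,5→1,6→0]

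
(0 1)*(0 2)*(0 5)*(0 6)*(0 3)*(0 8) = (0 1 2 5 6 3 8)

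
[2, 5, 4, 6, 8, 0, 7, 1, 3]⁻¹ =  [5, 7, 0, 8, 2, 1, 3, 6, 4]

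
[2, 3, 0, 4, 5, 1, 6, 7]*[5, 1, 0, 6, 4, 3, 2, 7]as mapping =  [0→0, 1→6, 2→5, 3→4, 4→3, 5→1, 6→2, 7→7]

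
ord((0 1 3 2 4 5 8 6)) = 8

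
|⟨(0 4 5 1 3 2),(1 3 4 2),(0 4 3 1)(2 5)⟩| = 720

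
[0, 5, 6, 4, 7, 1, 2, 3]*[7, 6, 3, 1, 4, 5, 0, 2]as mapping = [0→7, 1→5, 2→0, 3→4, 4→2, 5→6, 6→3, 7→1]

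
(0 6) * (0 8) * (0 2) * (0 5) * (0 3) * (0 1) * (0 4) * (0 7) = (0 6 8 2 5 3 1 4 7)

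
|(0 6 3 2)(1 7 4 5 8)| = 20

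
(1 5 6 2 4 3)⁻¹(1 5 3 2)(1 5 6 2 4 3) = (1 4 5 6)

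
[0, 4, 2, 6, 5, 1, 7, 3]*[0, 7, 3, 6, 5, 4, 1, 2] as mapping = [0→0, 1→5, 2→3, 3→1, 4→4, 5→7, 6→2, 7→6] 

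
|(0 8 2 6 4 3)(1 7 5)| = 6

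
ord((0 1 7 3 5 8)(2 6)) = 6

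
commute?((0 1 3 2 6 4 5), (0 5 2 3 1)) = no:(0 1 3 2 6 4 5) * (0 5 2 3 1) = (2 6 4), (0 5 2 3 1) * (0 1 3 2 6 4 5) = (4 5 6)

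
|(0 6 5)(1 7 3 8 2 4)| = 6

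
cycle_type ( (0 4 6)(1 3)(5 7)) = 2^2.3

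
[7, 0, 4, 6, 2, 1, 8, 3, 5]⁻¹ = [1, 5, 4, 7, 2, 8, 3, 0, 6]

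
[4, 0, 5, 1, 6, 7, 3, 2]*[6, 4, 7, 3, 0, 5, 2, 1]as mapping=[0→0, 1→6, 2→5, 3→4, 4→2, 5→1, 6→3, 7→7]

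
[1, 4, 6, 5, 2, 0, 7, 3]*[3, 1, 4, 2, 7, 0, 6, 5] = [1, 7, 6, 0, 4, 3, 5, 2]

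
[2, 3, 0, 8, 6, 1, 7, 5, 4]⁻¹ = [2, 5, 0, 1, 8, 7, 4, 6, 3]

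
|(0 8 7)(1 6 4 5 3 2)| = 6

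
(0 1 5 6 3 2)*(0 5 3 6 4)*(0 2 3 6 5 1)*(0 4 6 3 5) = (0 4 2 1 3 5 6)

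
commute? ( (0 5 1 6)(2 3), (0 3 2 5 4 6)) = no: (0 5 1 6)(2 3)*(0 3 2 5 4 6) = (0 4 6 3 5 1), (0 3 2 5 4 6)*(0 5 1 6)(2 3) = (0 2 1 6 5 4)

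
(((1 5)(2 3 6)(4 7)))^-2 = (2 3 6)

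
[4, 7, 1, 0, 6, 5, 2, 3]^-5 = [6, 3, 7, 4, 2, 5, 1, 0]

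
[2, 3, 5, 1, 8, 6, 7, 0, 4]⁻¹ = [7, 3, 0, 1, 8, 2, 5, 6, 4]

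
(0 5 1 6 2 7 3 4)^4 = (0 2)(1 3)(4 6)(5 7)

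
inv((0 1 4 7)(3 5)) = (0 7 4 1)(3 5)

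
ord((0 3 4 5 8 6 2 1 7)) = 9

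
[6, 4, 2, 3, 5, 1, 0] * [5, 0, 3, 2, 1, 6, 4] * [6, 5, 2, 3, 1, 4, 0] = [1, 5, 3, 2, 0, 6, 4]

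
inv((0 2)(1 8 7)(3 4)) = (0 2)(1 7 8)(3 4)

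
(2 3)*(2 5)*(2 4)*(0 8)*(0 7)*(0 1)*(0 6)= (0 8 7 1 6)(2 3 5 4)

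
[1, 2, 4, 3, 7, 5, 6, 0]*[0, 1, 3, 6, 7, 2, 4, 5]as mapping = [0→1, 1→3, 2→7, 3→6, 4→5, 5→2, 6→4, 7→0]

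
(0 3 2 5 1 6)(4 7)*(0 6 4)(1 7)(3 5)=(0 5 7)(1 4)(2 3)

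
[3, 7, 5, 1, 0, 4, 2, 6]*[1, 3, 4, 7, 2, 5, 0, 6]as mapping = [0→7, 1→6, 2→5, 3→3, 4→1, 5→2, 6→4, 7→0]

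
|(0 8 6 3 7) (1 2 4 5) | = 20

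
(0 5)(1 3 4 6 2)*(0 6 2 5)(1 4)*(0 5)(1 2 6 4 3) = (0 5 4 6)(2 3)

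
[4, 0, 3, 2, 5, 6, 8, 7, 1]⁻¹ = [1, 8, 3, 2, 0, 4, 5, 7, 6]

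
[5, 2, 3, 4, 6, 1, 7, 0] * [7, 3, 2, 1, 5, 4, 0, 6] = [4, 2, 1, 5, 0, 3, 6, 7]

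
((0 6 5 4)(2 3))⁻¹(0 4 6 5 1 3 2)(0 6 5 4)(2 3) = (0 5 4 1 2 3 6)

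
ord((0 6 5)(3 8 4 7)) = 12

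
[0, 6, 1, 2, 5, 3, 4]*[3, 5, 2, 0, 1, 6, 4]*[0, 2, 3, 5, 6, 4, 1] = [5, 6, 4, 3, 1, 0, 2]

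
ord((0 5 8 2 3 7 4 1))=8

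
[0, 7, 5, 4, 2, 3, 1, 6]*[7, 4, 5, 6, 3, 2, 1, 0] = [7, 0, 2, 3, 5, 6, 4, 1]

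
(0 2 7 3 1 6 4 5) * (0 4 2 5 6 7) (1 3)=(0 5 4 6 2) (1 7) 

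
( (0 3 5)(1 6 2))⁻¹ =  (0 5 3)(1 2 6)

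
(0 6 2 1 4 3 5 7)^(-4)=(0 4)(1 7)(2 5)(3 6)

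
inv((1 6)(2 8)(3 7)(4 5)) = (1 6)(2 8)(3 7)(4 5)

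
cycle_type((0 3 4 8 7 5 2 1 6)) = 9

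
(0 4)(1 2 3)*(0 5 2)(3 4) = (0 3 1)(2 4 5)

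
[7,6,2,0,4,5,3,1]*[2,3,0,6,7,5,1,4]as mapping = [0→4,1→1,2→0,3→2,4→7,5→5,6→6,7→3]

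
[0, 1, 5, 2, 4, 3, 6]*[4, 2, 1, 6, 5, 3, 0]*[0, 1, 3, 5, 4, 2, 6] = [4, 3, 5, 1, 2, 6, 0]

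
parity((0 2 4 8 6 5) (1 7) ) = even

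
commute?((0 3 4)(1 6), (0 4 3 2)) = no:(0 3 4)(1 6) * (0 4 3 2) = (0 2)(1 6), (0 4 3 2) * (0 3 4)(1 6) = (1 6)(2 3)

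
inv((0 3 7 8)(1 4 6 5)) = (0 8 7 3)(1 5 6 4)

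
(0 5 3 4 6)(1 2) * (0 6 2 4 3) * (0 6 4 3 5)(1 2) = (1 3 5 6 4)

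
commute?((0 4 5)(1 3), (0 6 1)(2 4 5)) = no:(0 4 5)(1 3)*(0 6 1)(2 4 5) = (0 5 6 1 3)(2 4), (0 6 1)(2 4 5)*(0 4 5)(1 3) = (0 6 3 1 4)(2 5)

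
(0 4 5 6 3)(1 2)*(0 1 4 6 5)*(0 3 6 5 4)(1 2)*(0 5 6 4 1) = (0 6 4 3 2 5 1)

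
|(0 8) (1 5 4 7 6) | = 10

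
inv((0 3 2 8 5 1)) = (0 1 5 8 2 3)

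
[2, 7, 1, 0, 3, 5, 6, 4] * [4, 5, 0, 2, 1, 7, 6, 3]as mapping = [0→0, 1→3, 2→5, 3→4, 4→2, 5→7, 6→6, 7→1]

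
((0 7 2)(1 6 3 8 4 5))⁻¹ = (0 2 7)(1 5 4 8 3 6)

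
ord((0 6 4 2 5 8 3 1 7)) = 9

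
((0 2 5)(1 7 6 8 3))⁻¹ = (0 5 2)(1 3 8 6 7)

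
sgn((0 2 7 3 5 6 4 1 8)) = 1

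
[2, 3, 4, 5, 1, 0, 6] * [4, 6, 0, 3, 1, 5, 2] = [0, 3, 1, 5, 6, 4, 2]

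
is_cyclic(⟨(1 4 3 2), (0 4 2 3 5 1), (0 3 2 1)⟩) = no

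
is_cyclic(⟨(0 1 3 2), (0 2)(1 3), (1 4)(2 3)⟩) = no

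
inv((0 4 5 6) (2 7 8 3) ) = (0 6 5 4) (2 3 8 7) 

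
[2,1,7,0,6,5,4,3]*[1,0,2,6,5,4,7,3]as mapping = [0→2,1→0,2→3,3→1,4→7,5→4,6→5,7→6]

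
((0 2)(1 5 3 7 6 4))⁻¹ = (0 2)(1 4 6 7 3 5)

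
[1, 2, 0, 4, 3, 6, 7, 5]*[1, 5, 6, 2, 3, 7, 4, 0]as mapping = [0→5, 1→6, 2→1, 3→3, 4→2, 5→4, 6→0, 7→7]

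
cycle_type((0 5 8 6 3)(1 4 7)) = 3.5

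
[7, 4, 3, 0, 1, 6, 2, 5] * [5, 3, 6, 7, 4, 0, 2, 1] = [1, 4, 7, 5, 3, 2, 6, 0]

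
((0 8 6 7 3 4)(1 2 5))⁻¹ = (0 4 3 7 6 8)(1 5 2)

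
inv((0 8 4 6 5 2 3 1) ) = (0 1 3 2 5 6 4 8) 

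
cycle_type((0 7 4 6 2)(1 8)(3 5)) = 2^2.5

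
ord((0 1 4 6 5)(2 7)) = 10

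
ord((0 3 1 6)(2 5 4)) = 12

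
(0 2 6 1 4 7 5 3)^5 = (0 7 6 3 4 2 5 1)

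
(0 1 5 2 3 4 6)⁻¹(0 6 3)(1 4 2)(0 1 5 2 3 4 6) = (0 4 1)(3 5 6)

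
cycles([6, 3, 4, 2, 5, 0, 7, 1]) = (0 6 7 1 3 2 4 5)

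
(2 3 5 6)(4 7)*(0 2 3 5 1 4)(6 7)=(0 2 5 7)(1 4 6 3)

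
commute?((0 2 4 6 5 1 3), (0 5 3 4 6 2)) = no:(0 2 4 6 5 1 3)*(0 5 3 4 6 2) = (1 4 2 6 3 5), (0 5 3 4 6 2)*(0 2 4 6 5 1 3) = (0 1 3 6 4 5)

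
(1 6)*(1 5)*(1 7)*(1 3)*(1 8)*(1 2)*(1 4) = (1 6 5 7 3 8 2 4)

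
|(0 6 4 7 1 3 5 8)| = 8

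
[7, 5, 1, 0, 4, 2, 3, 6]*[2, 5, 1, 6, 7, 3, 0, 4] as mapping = [0→4, 1→3, 2→5, 3→2, 4→7, 5→1, 6→6, 7→0] 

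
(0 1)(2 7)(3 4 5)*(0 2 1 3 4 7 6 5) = (0 3 7 1 2 6 5 4)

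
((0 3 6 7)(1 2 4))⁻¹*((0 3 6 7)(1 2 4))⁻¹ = (0 6)(1 2 4)(3 7)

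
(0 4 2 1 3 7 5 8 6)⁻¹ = (0 6 8 5 7 3 1 2 4)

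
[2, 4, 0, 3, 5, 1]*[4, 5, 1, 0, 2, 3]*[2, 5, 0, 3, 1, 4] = [5, 0, 1, 2, 3, 4]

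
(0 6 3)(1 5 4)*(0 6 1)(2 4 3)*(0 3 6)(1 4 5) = (0 4 3)(2 5 6)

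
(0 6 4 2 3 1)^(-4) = (0 4 3)(1 6 2)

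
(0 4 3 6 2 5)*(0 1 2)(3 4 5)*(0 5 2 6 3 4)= (0 2 4)(1 6 5)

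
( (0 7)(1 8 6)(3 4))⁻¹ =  (0 7)(1 6 8)(3 4)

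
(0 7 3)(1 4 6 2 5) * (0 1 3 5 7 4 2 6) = (0 4)(1 2 7 5 3)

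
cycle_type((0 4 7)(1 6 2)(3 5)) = 2.3^2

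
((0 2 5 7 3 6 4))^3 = (0 7 4 5 6 2 3)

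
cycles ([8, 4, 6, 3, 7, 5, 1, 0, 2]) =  (0 8 2 6 1 4 7)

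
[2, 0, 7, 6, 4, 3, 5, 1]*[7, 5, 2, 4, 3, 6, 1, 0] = [2, 7, 0, 1, 3, 4, 6, 5]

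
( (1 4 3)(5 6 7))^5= (1 3 4)(5 7 6)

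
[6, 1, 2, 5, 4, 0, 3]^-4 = [0, 1, 2, 3, 4, 5, 6]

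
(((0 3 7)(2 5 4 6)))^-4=(0 7 3)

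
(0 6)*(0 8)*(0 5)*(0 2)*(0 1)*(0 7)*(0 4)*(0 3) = (0 6 8 5 2 1 7 4 3)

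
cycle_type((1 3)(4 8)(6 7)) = 2^3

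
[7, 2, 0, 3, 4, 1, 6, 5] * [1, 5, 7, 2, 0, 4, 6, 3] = [3, 7, 1, 2, 0, 5, 6, 4]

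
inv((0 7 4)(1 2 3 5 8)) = (0 4 7)(1 8 5 3 2)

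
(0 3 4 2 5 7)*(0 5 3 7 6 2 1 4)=(0 7 5 6 2 3)(1 4)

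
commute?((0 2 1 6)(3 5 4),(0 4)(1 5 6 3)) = no:(0 2 1 6)(3 5 4)*(0 4)(1 5 6 3) = (0 2 5)(1 3 6 4),(0 4)(1 5 6 3)*(0 2 1 6)(3 5 4) = (0 3 6 5)(1 4 2)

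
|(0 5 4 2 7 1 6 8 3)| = 9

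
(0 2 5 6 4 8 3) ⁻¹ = (0 3 8 4 6 5 2) 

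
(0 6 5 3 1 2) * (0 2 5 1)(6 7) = (0 7 6 1 5 3)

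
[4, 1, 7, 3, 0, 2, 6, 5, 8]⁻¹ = [4, 1, 5, 3, 0, 7, 6, 2, 8]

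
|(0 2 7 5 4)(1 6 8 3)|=20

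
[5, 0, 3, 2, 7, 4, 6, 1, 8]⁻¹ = [1, 7, 3, 2, 5, 0, 6, 4, 8]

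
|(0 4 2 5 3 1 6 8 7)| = 9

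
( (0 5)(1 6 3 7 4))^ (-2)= (1 7 6 4 3)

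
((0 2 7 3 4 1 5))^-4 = (0 3 5 7 1 2 4)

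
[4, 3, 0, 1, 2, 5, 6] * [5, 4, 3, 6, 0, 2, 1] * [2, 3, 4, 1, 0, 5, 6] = [2, 6, 5, 0, 1, 4, 3]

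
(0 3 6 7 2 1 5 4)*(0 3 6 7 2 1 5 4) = (0 6 2 5)(1 4 3 7)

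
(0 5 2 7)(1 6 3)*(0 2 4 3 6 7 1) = (0 5 4 3)(1 7 2)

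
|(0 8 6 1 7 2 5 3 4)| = 9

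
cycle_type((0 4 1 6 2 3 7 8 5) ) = 9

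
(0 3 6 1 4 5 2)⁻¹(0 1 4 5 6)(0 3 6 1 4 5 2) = (1 3 4 5 2)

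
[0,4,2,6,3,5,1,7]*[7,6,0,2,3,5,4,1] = [7,3,0,4,2,5,6,1]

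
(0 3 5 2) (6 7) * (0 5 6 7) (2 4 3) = (0 2 5 4 3 6) 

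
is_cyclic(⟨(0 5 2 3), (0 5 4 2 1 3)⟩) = no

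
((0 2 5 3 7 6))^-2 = (0 7 5)(2 6 3)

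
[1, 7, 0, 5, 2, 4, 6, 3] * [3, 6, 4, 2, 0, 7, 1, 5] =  [6, 5, 3, 7, 4, 0, 1, 2]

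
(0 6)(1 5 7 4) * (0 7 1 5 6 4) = (0 4 5 1 6 7)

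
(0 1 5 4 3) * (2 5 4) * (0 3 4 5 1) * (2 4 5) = (1 2)(4 5)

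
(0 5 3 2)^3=(0 2 3 5)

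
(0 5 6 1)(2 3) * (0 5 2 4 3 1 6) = (0 2 1 5)(3 4)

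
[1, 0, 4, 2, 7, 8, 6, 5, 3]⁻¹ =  [1, 0, 3, 8, 2, 7, 6, 4, 5]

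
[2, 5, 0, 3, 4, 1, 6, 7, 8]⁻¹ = [2, 5, 0, 3, 4, 1, 6, 7, 8]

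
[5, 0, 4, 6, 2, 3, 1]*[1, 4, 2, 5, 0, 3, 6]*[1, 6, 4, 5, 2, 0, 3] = [5, 6, 1, 3, 4, 0, 2]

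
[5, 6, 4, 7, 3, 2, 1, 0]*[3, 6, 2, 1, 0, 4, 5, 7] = [4, 5, 0, 7, 1, 2, 6, 3]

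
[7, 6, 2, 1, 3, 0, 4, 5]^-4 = [5, 1, 2, 3, 4, 7, 6, 0]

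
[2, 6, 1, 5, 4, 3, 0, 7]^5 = [2, 6, 1, 5, 4, 3, 0, 7]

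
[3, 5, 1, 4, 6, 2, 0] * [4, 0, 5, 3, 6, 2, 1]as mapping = [0→3, 1→2, 2→0, 3→6, 4→1, 5→5, 6→4]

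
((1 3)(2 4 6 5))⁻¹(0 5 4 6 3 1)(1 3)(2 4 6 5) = (0 2 6 5 1 3)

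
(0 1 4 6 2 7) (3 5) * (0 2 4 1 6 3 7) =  (0 6 4 3 5 7 2) 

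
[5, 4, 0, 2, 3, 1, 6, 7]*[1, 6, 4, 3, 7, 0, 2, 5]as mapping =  [0→0, 1→7, 2→1, 3→4, 4→3, 5→6, 6→2, 7→5]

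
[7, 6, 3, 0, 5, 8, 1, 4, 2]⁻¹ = [3, 6, 8, 2, 7, 4, 1, 0, 5]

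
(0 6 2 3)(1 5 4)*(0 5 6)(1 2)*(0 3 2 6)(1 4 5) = (0 3 1)(4 6)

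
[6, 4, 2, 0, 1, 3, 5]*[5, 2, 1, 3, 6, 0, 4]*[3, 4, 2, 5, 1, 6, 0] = [1, 0, 4, 6, 2, 5, 3]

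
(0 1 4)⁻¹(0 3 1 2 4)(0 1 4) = (0 1 3 4 2)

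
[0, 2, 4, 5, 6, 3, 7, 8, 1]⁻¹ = [0, 8, 1, 5, 2, 3, 4, 6, 7]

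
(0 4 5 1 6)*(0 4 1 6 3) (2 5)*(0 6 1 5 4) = (0 5 1 3 6) (2 4) 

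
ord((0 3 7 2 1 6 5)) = 7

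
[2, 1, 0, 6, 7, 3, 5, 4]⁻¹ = [2, 1, 0, 5, 7, 6, 3, 4]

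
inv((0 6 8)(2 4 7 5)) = (0 8 6)(2 5 7 4)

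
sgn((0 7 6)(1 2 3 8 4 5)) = -1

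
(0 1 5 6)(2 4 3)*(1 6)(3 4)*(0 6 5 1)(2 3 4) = (0 5)(2 4)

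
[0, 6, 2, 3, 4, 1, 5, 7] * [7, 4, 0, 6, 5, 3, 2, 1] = [7, 2, 0, 6, 5, 4, 3, 1]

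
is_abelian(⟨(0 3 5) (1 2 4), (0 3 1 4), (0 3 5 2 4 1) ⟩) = no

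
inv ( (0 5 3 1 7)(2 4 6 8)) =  (0 7 1 3 5)(2 8 6 4)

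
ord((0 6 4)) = 3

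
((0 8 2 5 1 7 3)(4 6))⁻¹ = (0 3 7 1 5 2 8)(4 6)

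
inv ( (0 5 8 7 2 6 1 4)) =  (0 4 1 6 2 7 8 5)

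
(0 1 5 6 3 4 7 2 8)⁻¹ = (0 8 2 7 4 3 6 5 1)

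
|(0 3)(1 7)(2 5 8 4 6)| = 10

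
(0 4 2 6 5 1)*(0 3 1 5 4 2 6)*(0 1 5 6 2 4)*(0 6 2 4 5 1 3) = (0 5 2 3 1)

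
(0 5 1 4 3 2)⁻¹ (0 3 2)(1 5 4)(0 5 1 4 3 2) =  (0 5 2)(1 3 4)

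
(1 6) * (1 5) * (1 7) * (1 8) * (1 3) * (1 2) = (1 6 5 7 8 3 2) 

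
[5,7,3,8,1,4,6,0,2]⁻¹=[7,4,8,2,5,0,6,1,3]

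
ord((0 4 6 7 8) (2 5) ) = 10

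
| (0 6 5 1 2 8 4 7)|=8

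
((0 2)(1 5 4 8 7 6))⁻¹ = (0 2)(1 6 7 8 4 5)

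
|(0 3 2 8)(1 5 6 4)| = 4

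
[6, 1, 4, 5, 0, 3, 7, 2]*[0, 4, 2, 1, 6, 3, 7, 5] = [7, 4, 6, 3, 0, 1, 5, 2]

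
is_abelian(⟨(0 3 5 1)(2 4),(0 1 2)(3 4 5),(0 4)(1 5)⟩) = no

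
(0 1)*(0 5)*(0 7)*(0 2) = (0 1 5 7 2)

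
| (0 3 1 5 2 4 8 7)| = 8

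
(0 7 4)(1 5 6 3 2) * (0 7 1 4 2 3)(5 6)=(0 1 6)(2 4 7)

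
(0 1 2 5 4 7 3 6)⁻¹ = (0 6 3 7 4 5 2 1)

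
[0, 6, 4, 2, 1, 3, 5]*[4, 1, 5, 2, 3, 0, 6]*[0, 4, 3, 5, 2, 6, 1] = [2, 1, 5, 6, 4, 3, 0]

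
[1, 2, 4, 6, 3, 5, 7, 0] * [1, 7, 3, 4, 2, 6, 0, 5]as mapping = [0→7, 1→3, 2→2, 3→0, 4→4, 5→6, 6→5, 7→1]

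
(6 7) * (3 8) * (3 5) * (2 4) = (2 4)(3 8 5)(6 7)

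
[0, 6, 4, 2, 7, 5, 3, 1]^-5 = [0, 6, 4, 2, 7, 5, 3, 1]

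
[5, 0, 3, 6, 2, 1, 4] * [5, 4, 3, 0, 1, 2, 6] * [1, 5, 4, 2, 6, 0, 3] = [4, 0, 1, 3, 2, 6, 5]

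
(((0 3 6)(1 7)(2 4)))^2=(0 6 3)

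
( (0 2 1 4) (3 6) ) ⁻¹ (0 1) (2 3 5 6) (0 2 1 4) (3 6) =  (1 6 5 3) (2 4) 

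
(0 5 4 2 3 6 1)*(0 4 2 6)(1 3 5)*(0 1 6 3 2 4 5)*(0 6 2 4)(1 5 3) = (0 2 6 4 1 3 5)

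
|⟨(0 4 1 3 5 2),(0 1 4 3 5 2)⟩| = 720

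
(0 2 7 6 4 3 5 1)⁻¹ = (0 1 5 3 4 6 7 2)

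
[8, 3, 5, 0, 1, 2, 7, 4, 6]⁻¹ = [3, 4, 5, 1, 7, 2, 8, 6, 0]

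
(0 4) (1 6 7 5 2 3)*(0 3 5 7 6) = (0 4 3 1) (2 5) 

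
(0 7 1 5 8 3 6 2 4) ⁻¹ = (0 4 2 6 3 8 5 1 7) 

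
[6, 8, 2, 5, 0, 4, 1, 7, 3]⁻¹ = [4, 6, 2, 8, 5, 3, 0, 7, 1]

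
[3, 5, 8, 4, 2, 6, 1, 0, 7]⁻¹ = [7, 6, 4, 0, 3, 1, 5, 8, 2]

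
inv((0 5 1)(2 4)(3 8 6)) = (0 1 5)(2 4)(3 6 8)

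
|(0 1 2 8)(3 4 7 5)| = 4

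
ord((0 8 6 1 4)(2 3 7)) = 15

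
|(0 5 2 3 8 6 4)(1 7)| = 14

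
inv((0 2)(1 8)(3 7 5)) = (0 2)(1 8)(3 5 7)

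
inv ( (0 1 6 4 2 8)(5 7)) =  (0 8 2 4 6 1)(5 7)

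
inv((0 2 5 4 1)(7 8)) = (0 1 4 5 2)(7 8)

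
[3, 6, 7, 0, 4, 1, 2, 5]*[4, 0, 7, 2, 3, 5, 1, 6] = [2, 1, 6, 4, 3, 0, 7, 5]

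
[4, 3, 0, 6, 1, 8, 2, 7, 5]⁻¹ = [2, 4, 6, 1, 0, 8, 3, 7, 5]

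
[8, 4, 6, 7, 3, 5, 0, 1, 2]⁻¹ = [6, 7, 8, 4, 1, 5, 2, 3, 0]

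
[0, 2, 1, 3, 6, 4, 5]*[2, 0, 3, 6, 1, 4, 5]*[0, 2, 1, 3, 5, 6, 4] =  [1, 3, 0, 4, 6, 2, 5]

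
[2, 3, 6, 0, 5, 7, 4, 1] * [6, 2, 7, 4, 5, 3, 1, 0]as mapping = [0→7, 1→4, 2→1, 3→6, 4→3, 5→0, 6→5, 7→2]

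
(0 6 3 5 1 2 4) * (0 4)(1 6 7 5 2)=(0 7 5 6 3 2)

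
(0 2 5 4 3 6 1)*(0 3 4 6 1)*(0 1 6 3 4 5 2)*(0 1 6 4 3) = (0 1 3 4 5)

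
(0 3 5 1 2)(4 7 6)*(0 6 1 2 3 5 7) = (0 5 2 6 4)(1 3 7)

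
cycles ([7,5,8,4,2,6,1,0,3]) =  (0 7)(1 5 6)(2 8 3 4)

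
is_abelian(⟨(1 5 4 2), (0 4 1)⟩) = no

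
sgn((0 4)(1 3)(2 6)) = -1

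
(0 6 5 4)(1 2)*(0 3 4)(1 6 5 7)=(0 5)(1 2 6 7)(3 4)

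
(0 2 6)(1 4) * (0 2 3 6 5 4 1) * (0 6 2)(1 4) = (0 3 2 5 1 4 6)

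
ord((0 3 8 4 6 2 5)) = 7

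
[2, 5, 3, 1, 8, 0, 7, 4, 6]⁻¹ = [5, 3, 0, 2, 7, 1, 8, 6, 4]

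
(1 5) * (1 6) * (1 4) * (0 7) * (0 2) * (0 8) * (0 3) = (0 7 2 8 3) (1 5 6 4) 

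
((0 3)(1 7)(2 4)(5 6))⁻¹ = (0 3)(1 7)(2 4)(5 6)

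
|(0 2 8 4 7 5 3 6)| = 8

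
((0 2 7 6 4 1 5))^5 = (0 1 6 2 5 4 7)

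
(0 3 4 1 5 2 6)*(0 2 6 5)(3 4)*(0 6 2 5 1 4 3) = (0 3)(1 6 5 2)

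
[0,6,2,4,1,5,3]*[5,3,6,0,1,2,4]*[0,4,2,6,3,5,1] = [5,3,1,4,6,2,0]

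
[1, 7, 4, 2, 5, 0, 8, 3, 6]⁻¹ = [5, 0, 3, 7, 2, 4, 8, 1, 6]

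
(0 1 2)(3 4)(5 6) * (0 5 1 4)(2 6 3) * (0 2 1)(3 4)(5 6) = (0 3 2 6)(1 5 4)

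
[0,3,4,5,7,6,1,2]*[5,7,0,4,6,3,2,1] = [5,4,6,3,1,2,7,0]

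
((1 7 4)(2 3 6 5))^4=(1 7 4)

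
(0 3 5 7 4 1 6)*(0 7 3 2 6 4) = (0 2 6 7)(1 4)(3 5)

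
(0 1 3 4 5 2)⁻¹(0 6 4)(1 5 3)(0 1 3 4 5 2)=(1 6 5)(2 4 3)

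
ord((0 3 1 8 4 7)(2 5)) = 6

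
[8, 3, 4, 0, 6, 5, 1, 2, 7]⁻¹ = [3, 6, 7, 1, 2, 5, 4, 8, 0]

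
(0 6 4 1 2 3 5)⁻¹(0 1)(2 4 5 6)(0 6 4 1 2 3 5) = (0 4 3 1)(2 6)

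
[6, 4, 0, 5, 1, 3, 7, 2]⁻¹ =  [2, 4, 7, 5, 1, 3, 0, 6]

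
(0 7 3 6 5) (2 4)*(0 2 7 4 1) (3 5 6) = (0 4 7 5 2 1) 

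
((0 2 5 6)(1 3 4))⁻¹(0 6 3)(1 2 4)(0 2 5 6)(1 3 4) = (0 4 2)(1 3 5)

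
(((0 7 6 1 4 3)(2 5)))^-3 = (0 1)(2 5)(3 6)(4 7)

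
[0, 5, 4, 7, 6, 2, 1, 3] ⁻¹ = [0, 6, 5, 7, 2, 1, 4, 3] 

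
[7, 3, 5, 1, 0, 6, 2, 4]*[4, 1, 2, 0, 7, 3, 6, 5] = [5, 0, 3, 1, 4, 6, 2, 7]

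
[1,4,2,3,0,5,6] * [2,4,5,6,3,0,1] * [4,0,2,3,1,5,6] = [1,3,5,6,2,4,0]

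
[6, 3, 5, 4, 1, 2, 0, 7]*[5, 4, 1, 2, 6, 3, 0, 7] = [0, 2, 3, 6, 4, 1, 5, 7]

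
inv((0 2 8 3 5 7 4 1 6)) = (0 6 1 4 7 5 3 8 2)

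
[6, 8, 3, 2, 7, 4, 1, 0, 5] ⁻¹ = [7, 6, 3, 2, 5, 8, 0, 4, 1] 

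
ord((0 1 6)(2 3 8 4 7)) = 15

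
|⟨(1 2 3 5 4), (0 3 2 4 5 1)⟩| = 720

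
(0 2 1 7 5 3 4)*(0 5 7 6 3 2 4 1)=(0 4 5 2)(1 6 3)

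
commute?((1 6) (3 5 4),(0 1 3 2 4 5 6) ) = no:(1 6) (3 5 4)*(0 1 3 2 4 5 6) = (0 1) (2 4) (3 6),(0 1 3 2 4 5 6)*(1 6) (3 5 4) = (0 6) (1 5) (2 3) 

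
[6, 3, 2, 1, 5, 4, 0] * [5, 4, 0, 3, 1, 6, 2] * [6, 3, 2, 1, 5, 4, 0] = [2, 1, 6, 5, 0, 3, 4]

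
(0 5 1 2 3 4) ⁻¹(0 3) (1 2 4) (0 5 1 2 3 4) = (0 2 3) (4 5) 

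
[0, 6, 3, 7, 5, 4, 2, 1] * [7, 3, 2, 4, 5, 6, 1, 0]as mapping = [0→7, 1→1, 2→4, 3→0, 4→6, 5→5, 6→2, 7→3]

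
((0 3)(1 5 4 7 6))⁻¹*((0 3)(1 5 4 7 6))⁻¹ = (1 7 5 6 4)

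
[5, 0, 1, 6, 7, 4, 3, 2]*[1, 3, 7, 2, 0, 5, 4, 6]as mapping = [0→5, 1→1, 2→3, 3→4, 4→6, 5→0, 6→2, 7→7]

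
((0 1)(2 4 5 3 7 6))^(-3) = (0 1)(2 3)(4 7)(5 6)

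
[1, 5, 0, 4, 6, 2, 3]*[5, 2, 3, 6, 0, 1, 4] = [2, 1, 5, 0, 4, 3, 6]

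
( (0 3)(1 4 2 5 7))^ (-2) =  (1 5 4 7 2)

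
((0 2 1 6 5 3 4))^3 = (0 6 4 1 3 2 5)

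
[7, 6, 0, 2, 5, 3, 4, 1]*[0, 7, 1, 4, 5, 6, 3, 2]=[2, 3, 0, 1, 6, 4, 5, 7]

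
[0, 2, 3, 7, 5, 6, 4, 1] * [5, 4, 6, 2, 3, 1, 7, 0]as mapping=[0→5, 1→6, 2→2, 3→0, 4→1, 5→7, 6→3, 7→4]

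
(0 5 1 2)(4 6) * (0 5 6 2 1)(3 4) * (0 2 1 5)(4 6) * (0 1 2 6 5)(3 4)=(0 3 5 6 4 2 1)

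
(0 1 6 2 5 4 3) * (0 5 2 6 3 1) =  (1 3 5 4)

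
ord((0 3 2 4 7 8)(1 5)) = 6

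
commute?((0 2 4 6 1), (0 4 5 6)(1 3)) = no:(0 2 4 6 1)*(0 4 5 6)(1 3) = (0 2 5 6 3 1 4), (0 4 5 6)(1 3)*(0 2 4 6 1) = (0 6 2 4 5 1 3)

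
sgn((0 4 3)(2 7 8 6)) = -1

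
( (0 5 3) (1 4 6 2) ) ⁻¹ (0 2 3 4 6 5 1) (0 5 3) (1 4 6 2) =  (0 6 2 3 4 5 1) 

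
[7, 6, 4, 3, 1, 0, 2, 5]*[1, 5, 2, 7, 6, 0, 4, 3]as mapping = [0→3, 1→4, 2→6, 3→7, 4→5, 5→1, 6→2, 7→0]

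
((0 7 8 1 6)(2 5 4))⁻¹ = (0 6 1 8 7)(2 4 5)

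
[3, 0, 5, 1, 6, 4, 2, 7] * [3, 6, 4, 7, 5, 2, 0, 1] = [7, 3, 2, 6, 0, 5, 4, 1]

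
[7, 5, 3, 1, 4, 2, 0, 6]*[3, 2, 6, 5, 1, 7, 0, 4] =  [4, 7, 5, 2, 1, 6, 3, 0]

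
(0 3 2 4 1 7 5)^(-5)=(0 2 1 5 3 4 7)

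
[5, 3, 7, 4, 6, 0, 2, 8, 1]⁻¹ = [5, 8, 6, 1, 3, 0, 4, 2, 7]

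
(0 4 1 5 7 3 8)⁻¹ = (0 8 3 7 5 1 4)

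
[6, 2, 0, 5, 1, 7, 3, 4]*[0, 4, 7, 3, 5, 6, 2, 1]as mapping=[0→2, 1→7, 2→0, 3→6, 4→4, 5→1, 6→3, 7→5]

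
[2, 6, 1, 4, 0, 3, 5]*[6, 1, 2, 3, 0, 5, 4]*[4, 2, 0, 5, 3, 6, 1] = [0, 3, 2, 4, 1, 5, 6]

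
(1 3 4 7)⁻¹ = (1 7 4 3)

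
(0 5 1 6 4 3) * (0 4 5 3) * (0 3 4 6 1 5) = (0 4 3 6)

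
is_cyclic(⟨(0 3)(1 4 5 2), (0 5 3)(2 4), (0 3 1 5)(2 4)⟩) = no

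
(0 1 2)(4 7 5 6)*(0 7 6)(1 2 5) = (0 2 7 1 5)(4 6)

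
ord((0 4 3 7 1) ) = 5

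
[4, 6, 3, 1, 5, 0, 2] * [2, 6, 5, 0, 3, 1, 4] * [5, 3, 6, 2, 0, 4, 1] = [2, 0, 5, 1, 3, 6, 4]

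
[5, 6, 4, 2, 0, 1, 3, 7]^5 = [2, 0, 6, 1, 3, 4, 5, 7]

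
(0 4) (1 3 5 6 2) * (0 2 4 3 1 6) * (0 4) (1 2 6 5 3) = (0 1 2 5 4 6) 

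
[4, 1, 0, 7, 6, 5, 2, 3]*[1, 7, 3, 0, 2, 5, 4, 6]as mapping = [0→2, 1→7, 2→1, 3→6, 4→4, 5→5, 6→3, 7→0]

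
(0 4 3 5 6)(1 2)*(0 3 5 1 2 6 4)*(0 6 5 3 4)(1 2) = (0 6 4 3 2 1 5)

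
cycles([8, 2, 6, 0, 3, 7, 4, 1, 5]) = (0 8 5 7 1 2 6 4 3)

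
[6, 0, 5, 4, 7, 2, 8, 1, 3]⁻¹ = [1, 7, 5, 8, 3, 2, 0, 4, 6]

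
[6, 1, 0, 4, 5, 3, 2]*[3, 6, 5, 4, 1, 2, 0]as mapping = [0→0, 1→6, 2→3, 3→1, 4→2, 5→4, 6→5]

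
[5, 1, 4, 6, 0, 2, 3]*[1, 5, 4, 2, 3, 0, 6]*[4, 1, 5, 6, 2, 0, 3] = [4, 0, 6, 3, 1, 2, 5]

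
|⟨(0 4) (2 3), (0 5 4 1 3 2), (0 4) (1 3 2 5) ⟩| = 720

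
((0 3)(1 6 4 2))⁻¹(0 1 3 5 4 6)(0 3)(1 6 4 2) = (0 5 2 4 3 6)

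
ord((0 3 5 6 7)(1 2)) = 10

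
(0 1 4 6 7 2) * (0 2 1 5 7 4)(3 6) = (0 5 7 1)(3 6 4)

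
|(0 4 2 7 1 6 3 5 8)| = 9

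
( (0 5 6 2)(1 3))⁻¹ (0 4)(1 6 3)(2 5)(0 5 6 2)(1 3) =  (0 6)(1 3 2)(4 5)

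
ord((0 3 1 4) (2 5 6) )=12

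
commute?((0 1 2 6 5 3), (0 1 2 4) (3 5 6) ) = no:(0 1 2 6 5 3)*(0 1 2 4) (3 5 6) = (0 2 3 1 4), (0 1 2 4) (3 5 6)*(0 1 2 6 5 3) = (0 2 4 1 6) 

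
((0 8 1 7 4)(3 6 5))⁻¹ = (0 4 7 1 8)(3 5 6)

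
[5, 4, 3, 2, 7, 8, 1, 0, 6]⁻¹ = [7, 6, 3, 2, 1, 0, 8, 4, 5]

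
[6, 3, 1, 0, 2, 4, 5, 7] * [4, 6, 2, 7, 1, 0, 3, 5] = [3, 7, 6, 4, 2, 1, 0, 5]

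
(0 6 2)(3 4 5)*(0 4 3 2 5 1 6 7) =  (0 7)(1 6 5 2 4)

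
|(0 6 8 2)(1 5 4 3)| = 4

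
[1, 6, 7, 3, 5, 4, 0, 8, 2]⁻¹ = [6, 0, 8, 3, 5, 4, 1, 2, 7]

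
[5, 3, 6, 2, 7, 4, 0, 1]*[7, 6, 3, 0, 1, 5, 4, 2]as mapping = [0→5, 1→0, 2→4, 3→3, 4→2, 5→1, 6→7, 7→6]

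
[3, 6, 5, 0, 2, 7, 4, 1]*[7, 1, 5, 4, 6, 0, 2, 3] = [4, 2, 0, 7, 5, 3, 6, 1]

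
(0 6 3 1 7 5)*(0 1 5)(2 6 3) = (0 3 5 1 7)(2 6)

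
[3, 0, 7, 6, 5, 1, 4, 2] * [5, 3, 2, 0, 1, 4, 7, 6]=[0, 5, 6, 7, 4, 3, 1, 2]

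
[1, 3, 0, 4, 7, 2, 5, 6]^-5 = [4, 7, 3, 6, 5, 1, 0, 2]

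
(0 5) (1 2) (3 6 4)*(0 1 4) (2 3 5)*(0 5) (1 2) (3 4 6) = (0 1 4) (2 6 5) 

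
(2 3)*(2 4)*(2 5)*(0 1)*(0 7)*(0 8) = (0 1 7 8)(2 3 4 5)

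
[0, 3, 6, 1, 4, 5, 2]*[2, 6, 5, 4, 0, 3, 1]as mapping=[0→2, 1→4, 2→1, 3→6, 4→0, 5→3, 6→5]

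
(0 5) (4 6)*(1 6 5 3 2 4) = (0 3 2 4 5) (1 6) 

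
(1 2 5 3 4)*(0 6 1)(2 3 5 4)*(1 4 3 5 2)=(0 6 4)(1 5 2 3)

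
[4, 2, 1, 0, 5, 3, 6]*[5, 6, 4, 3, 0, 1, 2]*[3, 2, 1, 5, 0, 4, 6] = [3, 0, 6, 4, 2, 5, 1]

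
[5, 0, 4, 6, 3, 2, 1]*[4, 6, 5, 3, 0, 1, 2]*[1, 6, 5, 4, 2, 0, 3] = [6, 2, 1, 5, 4, 0, 3]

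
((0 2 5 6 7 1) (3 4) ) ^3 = (0 6) (1 5) (2 7) (3 4) 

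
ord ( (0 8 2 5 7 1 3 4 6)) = 9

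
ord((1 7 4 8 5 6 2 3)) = 8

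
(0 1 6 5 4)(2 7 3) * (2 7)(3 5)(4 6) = (0 1 4)(3 7 5 6)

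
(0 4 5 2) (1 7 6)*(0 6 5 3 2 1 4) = (1 7 5) (2 6 4 3) 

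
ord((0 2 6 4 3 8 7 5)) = 8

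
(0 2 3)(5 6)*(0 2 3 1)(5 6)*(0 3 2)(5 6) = (0 2 1 3)(5 6)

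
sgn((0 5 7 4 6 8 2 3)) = -1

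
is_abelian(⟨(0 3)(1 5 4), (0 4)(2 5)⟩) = no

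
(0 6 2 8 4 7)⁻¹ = (0 7 4 8 2 6)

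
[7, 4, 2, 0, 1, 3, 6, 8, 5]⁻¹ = [3, 4, 2, 5, 1, 8, 6, 0, 7]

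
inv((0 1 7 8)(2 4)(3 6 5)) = (0 8 7 1)(2 4)(3 5 6)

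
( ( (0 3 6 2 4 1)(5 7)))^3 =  (0 2)(1 6)(3 4)(5 7)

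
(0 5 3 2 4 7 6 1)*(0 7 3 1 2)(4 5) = (0 4 3)(1 7 6 2 5)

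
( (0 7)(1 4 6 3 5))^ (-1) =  (0 7)(1 5 3 6 4)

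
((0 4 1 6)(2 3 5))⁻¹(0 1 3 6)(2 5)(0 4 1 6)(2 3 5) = (0 4 6 5)(2 3)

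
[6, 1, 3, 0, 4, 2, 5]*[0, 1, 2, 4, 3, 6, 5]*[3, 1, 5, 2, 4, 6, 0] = [6, 1, 4, 3, 2, 5, 0]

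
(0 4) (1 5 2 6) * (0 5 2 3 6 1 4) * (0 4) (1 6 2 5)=(0 4 1 5 3 2 6) 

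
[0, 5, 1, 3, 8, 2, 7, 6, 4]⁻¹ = [0, 2, 5, 3, 8, 1, 7, 6, 4]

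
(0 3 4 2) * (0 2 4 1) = (0 3 1)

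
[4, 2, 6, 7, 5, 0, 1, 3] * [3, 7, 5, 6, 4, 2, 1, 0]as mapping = [0→4, 1→5, 2→1, 3→0, 4→2, 5→3, 6→7, 7→6]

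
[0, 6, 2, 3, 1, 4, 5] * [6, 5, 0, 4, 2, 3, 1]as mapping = [0→6, 1→1, 2→0, 3→4, 4→5, 5→2, 6→3]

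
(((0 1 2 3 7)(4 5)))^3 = (0 3 1 7 2)(4 5)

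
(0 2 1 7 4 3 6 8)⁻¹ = (0 8 6 3 4 7 1 2)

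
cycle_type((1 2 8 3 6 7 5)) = 7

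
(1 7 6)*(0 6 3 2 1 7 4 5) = (0 6 7 3 2 1 4 5)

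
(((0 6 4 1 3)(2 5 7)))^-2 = (0 1 6 3 4)(2 5 7)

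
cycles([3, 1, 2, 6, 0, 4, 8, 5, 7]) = (0 3 6 8 7 5 4)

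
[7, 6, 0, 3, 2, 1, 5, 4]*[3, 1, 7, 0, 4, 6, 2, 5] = [5, 2, 3, 0, 7, 1, 6, 4] 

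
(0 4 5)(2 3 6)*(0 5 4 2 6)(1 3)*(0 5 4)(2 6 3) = (0 6 3 5 4)(1 2)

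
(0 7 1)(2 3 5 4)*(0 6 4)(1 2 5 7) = (0 1 6 4 5)(2 3 7)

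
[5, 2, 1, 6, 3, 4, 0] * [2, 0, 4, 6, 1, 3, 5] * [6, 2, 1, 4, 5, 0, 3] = [4, 5, 6, 0, 3, 2, 1]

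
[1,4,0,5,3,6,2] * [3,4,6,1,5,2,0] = [4,5,3,2,1,0,6]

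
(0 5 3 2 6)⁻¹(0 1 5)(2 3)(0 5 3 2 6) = (1 3 5)(2 6)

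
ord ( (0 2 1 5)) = 4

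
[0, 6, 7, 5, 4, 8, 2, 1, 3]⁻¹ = [0, 7, 6, 8, 4, 3, 1, 2, 5]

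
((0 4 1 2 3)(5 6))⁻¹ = (0 3 2 1 4)(5 6)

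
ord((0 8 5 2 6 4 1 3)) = 8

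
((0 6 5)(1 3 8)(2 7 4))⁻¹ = (0 5 6)(1 8 3)(2 4 7)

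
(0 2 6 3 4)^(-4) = (0 2 6 3 4)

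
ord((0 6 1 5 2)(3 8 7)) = 15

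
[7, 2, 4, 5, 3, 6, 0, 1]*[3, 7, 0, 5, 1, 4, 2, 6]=[6, 0, 1, 4, 5, 2, 3, 7]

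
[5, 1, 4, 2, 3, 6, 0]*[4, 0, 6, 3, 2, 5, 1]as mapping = [0→5, 1→0, 2→2, 3→6, 4→3, 5→1, 6→4]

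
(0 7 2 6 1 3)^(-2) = (0 1 2)(3 6 7)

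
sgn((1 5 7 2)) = -1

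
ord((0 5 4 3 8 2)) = 6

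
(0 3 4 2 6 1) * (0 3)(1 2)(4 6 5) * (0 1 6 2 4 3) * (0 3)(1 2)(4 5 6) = (0 2 6 5)(1 3)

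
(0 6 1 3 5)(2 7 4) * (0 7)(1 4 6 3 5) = (0 3 1 5 7 6 4 2)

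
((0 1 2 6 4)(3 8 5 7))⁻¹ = (0 4 6 2 1)(3 7 5 8)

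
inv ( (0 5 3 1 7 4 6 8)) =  (0 8 6 4 7 1 3 5)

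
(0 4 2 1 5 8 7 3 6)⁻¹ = (0 6 3 7 8 5 1 2 4)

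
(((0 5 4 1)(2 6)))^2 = (0 4)(1 5)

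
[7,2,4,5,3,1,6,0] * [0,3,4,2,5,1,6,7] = [7,4,5,1,2,3,6,0]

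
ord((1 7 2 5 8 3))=6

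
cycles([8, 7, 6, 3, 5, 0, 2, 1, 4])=(0 8 4 5)(1 7)(2 6)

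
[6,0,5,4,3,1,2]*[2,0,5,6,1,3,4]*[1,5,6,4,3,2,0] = [3,6,4,5,0,1,2]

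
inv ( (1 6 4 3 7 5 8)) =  (1 8 5 7 3 4 6)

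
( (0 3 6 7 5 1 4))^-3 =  (0 5 3 1 6 4 7)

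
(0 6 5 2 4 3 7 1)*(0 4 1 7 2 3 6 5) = (0 5 3 2 1 4 6)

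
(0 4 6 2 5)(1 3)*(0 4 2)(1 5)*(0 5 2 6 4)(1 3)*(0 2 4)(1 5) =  (0 6 1 5 2 3 4)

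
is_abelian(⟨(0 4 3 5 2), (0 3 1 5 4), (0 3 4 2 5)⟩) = no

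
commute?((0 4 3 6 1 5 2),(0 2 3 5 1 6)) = no:(0 4 3 6 1 5 2) * (0 2 3 5 1 6) = (0 4 5 3),(0 2 3 5 1 6) * (0 4 3 6 1 5 2) = (2 6 4 3)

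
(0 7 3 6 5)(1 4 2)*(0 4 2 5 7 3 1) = (0 3 6 7 1 2)(4 5)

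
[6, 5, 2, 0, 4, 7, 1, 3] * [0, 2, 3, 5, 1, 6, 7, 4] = [7, 6, 3, 0, 1, 4, 2, 5]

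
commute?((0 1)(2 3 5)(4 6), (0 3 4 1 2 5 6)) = no:(0 1)(2 3 5)(4 6)*(0 3 4 1 2 5 6) = (0 2 4)(1 3 6), (0 3 4 1 2 5 6)*(0 1)(2 3 5)(4 6) = (0 5 4)(1 3 6)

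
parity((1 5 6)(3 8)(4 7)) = even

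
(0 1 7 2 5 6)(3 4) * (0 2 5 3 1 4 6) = (0 4 1 7 5)(2 3 6)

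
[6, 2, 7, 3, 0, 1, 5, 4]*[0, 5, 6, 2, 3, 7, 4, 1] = [4, 6, 1, 2, 0, 5, 7, 3]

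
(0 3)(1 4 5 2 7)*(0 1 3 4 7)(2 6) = (0 4 5 6 2)(1 7 3)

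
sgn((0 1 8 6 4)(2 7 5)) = 1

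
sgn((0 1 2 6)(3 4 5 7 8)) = -1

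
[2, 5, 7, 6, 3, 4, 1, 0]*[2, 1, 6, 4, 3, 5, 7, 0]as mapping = [0→6, 1→5, 2→0, 3→7, 4→4, 5→3, 6→1, 7→2]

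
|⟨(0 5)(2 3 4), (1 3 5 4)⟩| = 720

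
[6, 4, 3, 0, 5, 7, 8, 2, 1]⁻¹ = [3, 8, 7, 2, 1, 4, 0, 5, 6]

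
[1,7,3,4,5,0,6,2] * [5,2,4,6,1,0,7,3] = [2,3,6,1,0,5,7,4]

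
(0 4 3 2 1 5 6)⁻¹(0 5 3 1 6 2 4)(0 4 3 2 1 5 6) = (0 1 3 4 6 2 5)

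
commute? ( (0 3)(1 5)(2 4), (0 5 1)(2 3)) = no: (0 3)(1 5)(2 4)*(0 5 1)(2 3) = (0 2 4 3 5), (0 5 1)(2 3)*(0 3)(1 5)(2 4) = (0 1 3 4 2)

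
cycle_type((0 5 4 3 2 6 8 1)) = 8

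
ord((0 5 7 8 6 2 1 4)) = 8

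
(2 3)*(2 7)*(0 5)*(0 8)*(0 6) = (0 5 8 6)(2 3 7)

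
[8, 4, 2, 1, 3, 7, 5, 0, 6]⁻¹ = [7, 3, 2, 4, 1, 6, 8, 5, 0]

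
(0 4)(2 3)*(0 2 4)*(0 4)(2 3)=(0 4 3)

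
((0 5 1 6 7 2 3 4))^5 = (0 2 1 4 7 5 3 6)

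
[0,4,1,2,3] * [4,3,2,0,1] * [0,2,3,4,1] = [1,2,4,3,0]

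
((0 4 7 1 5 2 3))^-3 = (0 5 4 2 7 3 1)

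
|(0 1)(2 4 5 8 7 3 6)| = 14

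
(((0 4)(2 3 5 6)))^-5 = (0 4)(2 6 5 3)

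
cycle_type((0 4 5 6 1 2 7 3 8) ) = 9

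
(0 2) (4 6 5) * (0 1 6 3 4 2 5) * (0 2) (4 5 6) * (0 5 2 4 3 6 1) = (0 1 3 2) (4 6) 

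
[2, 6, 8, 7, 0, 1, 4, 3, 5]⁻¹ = [4, 5, 0, 7, 6, 8, 1, 3, 2]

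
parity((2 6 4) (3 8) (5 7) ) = even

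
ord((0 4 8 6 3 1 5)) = 7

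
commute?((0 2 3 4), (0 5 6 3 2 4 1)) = no:(0 2 3 4) * (0 5 6 3 2 4 1) = (0 4 5 6 3 1), (0 5 6 3 2 4 1) * (0 2 3 4) = (0 5 6 4 1 2)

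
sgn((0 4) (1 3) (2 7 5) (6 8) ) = -1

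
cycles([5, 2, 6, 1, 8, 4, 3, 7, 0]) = (0 5 4 8)(1 2 6 3)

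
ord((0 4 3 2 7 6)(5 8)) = 6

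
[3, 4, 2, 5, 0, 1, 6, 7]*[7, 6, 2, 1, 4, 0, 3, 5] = [1, 4, 2, 0, 7, 6, 3, 5]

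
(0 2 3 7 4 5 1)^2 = (0 3 4 1 2 7 5)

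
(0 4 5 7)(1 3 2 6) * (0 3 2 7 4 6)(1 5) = (0 6 5 4 1 2)(3 7)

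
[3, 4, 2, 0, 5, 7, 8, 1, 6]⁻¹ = [3, 7, 2, 0, 1, 4, 8, 5, 6]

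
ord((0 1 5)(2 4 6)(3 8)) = 6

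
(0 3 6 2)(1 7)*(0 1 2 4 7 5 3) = (1 5 3 6 4 7 2)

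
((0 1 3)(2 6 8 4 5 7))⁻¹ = (0 3 1)(2 7 5 4 8 6)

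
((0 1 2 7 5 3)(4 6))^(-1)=(0 3 5 7 2 1)(4 6)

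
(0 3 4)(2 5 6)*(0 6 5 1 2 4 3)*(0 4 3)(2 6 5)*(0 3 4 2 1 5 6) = (0 2 5 1)(4 6)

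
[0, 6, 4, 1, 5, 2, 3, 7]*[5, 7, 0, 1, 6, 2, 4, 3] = [5, 4, 6, 7, 2, 0, 1, 3]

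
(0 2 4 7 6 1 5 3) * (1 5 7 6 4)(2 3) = (0 3)(1 7 4 6 5 2)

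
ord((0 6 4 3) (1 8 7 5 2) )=20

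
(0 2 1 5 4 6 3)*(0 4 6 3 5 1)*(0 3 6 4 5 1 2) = (1 2 3 5 4 6)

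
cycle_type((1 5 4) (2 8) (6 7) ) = 2^2.3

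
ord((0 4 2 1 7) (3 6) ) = 10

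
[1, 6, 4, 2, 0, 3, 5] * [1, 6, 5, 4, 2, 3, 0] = [6, 0, 2, 5, 1, 4, 3]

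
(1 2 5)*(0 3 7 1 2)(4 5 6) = (0 3 7 1)(2 6 4 5)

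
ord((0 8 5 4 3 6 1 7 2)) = 9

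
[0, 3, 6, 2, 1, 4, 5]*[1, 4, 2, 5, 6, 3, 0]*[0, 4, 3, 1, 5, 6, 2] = [4, 6, 0, 3, 5, 2, 1]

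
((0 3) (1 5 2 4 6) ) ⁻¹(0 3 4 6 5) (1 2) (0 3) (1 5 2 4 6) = (0 6 1 2 3) (4 5) 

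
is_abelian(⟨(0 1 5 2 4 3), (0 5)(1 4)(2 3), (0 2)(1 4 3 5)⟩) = no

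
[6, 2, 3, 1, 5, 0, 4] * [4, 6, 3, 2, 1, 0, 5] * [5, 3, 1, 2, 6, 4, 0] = [4, 2, 1, 0, 5, 6, 3]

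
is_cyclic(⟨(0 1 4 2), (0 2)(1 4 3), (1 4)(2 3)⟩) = no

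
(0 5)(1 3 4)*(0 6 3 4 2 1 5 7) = (0 7)(1 4 5 6 3 2)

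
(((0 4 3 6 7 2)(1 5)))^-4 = (0 3 7)(2 4 6)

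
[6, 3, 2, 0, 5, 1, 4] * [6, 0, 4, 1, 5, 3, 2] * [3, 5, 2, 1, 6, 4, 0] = [2, 5, 6, 0, 1, 3, 4]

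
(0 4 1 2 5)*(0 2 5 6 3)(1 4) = (0 1 5 2 6 3)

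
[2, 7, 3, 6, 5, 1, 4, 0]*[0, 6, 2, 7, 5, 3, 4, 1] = [2, 1, 7, 4, 3, 6, 5, 0]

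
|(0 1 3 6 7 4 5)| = 7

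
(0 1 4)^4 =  (0 1 4)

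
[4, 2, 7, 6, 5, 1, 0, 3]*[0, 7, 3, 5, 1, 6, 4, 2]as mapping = [0→1, 1→3, 2→2, 3→4, 4→6, 5→7, 6→0, 7→5]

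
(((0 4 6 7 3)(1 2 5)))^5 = (1 5 2)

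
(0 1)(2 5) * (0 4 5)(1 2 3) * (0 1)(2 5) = (0 5 3)(1 4 2)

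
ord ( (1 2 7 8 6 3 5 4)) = 8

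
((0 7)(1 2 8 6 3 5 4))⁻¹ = (0 7)(1 4 5 3 6 8 2)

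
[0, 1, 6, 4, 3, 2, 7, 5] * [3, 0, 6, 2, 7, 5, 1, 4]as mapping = [0→3, 1→0, 2→1, 3→7, 4→2, 5→6, 6→4, 7→5]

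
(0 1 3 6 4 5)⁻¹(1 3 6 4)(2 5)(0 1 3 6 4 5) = (0 2)(3 6 4 5)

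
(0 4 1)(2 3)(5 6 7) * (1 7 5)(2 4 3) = (0 3 4 7 1)(5 6)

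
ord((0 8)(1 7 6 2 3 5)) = 6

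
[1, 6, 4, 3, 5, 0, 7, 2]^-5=[6, 7, 5, 3, 0, 1, 2, 4]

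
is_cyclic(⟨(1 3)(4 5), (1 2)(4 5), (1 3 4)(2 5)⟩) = no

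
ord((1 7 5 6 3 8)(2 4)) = 6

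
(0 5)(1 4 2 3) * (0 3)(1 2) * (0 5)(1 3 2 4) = (2 5)(3 4)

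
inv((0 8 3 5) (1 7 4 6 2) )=(0 5 3 8) (1 2 6 4 7) 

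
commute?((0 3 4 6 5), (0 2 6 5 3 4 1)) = no:(0 3 4 6 5)*(0 2 6 5 3 4 1) = (0 4 5 2 6 3 1), (0 2 6 5 3 4 1)*(0 3 4 6 5) = (0 2 5 4 1 3 6)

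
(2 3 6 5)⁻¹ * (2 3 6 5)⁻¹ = (2 6)(3 5)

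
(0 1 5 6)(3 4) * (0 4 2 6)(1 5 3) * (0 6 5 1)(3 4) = (0 1 4)(2 5 6 3)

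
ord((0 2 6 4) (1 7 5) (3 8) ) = 12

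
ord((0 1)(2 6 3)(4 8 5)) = 6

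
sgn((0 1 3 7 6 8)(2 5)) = 1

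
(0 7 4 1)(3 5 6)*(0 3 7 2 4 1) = (0 2 4)(1 3 5 6 7)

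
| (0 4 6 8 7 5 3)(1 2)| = 14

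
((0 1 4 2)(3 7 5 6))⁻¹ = (0 2 4 1)(3 6 5 7)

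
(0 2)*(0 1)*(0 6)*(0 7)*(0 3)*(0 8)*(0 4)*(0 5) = (0 2 1 6 7 3 8 4 5)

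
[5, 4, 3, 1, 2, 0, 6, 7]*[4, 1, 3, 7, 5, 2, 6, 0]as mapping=[0→2, 1→5, 2→7, 3→1, 4→3, 5→4, 6→6, 7→0]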